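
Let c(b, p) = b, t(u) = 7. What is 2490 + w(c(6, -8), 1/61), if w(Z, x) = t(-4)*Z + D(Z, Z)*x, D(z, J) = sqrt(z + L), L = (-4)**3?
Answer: 2532 + I*sqrt(58)/61 ≈ 2532.0 + 0.12485*I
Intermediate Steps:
L = -64
D(z, J) = sqrt(-64 + z) (D(z, J) = sqrt(z - 64) = sqrt(-64 + z))
w(Z, x) = 7*Z + x*sqrt(-64 + Z) (w(Z, x) = 7*Z + sqrt(-64 + Z)*x = 7*Z + x*sqrt(-64 + Z))
2490 + w(c(6, -8), 1/61) = 2490 + (7*6 + sqrt(-64 + 6)/61) = 2490 + (42 + sqrt(-58)/61) = 2490 + (42 + (I*sqrt(58))/61) = 2490 + (42 + I*sqrt(58)/61) = 2532 + I*sqrt(58)/61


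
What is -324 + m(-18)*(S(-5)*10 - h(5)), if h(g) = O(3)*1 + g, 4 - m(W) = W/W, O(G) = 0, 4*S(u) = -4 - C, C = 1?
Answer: -753/2 ≈ -376.50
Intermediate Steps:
S(u) = -5/4 (S(u) = (-4 - 1*1)/4 = (-4 - 1)/4 = (¼)*(-5) = -5/4)
m(W) = 3 (m(W) = 4 - W/W = 4 - 1*1 = 4 - 1 = 3)
h(g) = g (h(g) = 0*1 + g = 0 + g = g)
-324 + m(-18)*(S(-5)*10 - h(5)) = -324 + 3*(-5/4*10 - 1*5) = -324 + 3*(-25/2 - 5) = -324 + 3*(-35/2) = -324 - 105/2 = -753/2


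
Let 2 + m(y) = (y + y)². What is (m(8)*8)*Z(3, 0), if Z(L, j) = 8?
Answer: 16256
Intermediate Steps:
m(y) = -2 + 4*y² (m(y) = -2 + (y + y)² = -2 + (2*y)² = -2 + 4*y²)
(m(8)*8)*Z(3, 0) = ((-2 + 4*8²)*8)*8 = ((-2 + 4*64)*8)*8 = ((-2 + 256)*8)*8 = (254*8)*8 = 2032*8 = 16256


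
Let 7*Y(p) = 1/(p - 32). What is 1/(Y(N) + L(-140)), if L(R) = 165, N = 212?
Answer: 1260/207901 ≈ 0.0060606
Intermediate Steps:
Y(p) = 1/(7*(-32 + p)) (Y(p) = 1/(7*(p - 32)) = 1/(7*(-32 + p)))
1/(Y(N) + L(-140)) = 1/(1/(7*(-32 + 212)) + 165) = 1/((⅐)/180 + 165) = 1/((⅐)*(1/180) + 165) = 1/(1/1260 + 165) = 1/(207901/1260) = 1260/207901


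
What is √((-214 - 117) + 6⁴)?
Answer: √965 ≈ 31.064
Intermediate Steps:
√((-214 - 117) + 6⁴) = √(-331 + 1296) = √965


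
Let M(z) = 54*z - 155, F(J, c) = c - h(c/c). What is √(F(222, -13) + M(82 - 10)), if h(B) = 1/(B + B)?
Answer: √14878/2 ≈ 60.988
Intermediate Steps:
h(B) = 1/(2*B)
F(J, c) = -½ + c (F(J, c) = c - 1/(2*(c/c)) = c - 1/(2*1) = c - 1/2 = c - 1*½ = c - ½ = -½ + c)
M(z) = -155 + 54*z
√(F(222, -13) + M(82 - 10)) = √((-½ - 13) + (-155 + 54*(82 - 10))) = √(-27/2 + (-155 + 54*72)) = √(-27/2 + (-155 + 3888)) = √(-27/2 + 3733) = √(7439/2) = √14878/2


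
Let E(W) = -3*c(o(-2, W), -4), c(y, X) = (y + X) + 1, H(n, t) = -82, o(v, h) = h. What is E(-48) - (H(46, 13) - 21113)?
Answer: 21348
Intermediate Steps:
c(y, X) = 1 + X + y (c(y, X) = (X + y) + 1 = 1 + X + y)
E(W) = 9 - 3*W (E(W) = -3*(1 - 4 + W) = -3*(-3 + W) = 9 - 3*W)
E(-48) - (H(46, 13) - 21113) = (9 - 3*(-48)) - (-82 - 21113) = (9 + 144) - 1*(-21195) = 153 + 21195 = 21348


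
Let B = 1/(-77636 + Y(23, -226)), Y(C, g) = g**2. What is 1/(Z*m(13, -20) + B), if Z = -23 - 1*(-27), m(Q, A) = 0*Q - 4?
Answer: -26560/424961 ≈ -0.062500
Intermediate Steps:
m(Q, A) = -4 (m(Q, A) = 0 - 4 = -4)
Z = 4 (Z = -23 + 27 = 4)
B = -1/26560 (B = 1/(-77636 + (-226)**2) = 1/(-77636 + 51076) = 1/(-26560) = -1/26560 ≈ -3.7651e-5)
1/(Z*m(13, -20) + B) = 1/(4*(-4) - 1/26560) = 1/(-16 - 1/26560) = 1/(-424961/26560) = -26560/424961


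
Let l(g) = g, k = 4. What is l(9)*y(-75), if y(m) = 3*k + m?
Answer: -567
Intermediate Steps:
y(m) = 12 + m (y(m) = 3*4 + m = 12 + m)
l(9)*y(-75) = 9*(12 - 75) = 9*(-63) = -567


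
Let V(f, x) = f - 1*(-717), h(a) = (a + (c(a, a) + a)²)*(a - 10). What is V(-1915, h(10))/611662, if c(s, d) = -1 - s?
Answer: -599/305831 ≈ -0.0019586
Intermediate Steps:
h(a) = (1 + a)*(-10 + a) (h(a) = (a + ((-1 - a) + a)²)*(a - 10) = (a + (-1)²)*(-10 + a) = (a + 1)*(-10 + a) = (1 + a)*(-10 + a))
V(f, x) = 717 + f (V(f, x) = f + 717 = 717 + f)
V(-1915, h(10))/611662 = (717 - 1915)/611662 = -1198*1/611662 = -599/305831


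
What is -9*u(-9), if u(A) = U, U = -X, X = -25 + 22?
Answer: -27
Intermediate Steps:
X = -3
U = 3 (U = -1*(-3) = 3)
u(A) = 3
-9*u(-9) = -9*3 = -27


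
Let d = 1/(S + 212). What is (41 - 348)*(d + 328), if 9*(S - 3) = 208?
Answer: -215794291/2143 ≈ -1.0070e+5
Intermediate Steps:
S = 235/9 (S = 3 + (⅑)*208 = 3 + 208/9 = 235/9 ≈ 26.111)
d = 9/2143 (d = 1/(235/9 + 212) = 1/(2143/9) = 9/2143 ≈ 0.0041997)
(41 - 348)*(d + 328) = (41 - 348)*(9/2143 + 328) = -307*702913/2143 = -215794291/2143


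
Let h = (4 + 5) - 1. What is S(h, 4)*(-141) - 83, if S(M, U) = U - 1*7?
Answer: 340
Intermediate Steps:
h = 8 (h = 9 - 1 = 8)
S(M, U) = -7 + U (S(M, U) = U - 7 = -7 + U)
S(h, 4)*(-141) - 83 = (-7 + 4)*(-141) - 83 = -3*(-141) - 83 = 423 - 83 = 340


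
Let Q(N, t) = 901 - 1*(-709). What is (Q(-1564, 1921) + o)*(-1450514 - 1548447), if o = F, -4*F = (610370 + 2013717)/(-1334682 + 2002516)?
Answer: -12890214761278953/2671336 ≈ -4.8254e+9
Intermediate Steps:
F = -2624087/2671336 (F = -(610370 + 2013717)/(4*(-1334682 + 2002516)) = -2624087/(4*667834) = -¼*2624087/667834 = -2624087/2671336 ≈ -0.98231)
Q(N, t) = 1610 (Q(N, t) = 901 + 709 = 1610)
o = -2624087/2671336 ≈ -0.98231
(Q(-1564, 1921) + o)*(-1450514 - 1548447) = (1610 - 2624087/2671336)*(-1450514 - 1548447) = (4298226873/2671336)*(-2998961) = -12890214761278953/2671336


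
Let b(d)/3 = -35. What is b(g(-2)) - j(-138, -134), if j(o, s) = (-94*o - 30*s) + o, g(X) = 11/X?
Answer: -16959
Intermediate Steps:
b(d) = -105 (b(d) = 3*(-35) = -105)
j(o, s) = -93*o - 30*s
b(g(-2)) - j(-138, -134) = -105 - (-93*(-138) - 30*(-134)) = -105 - (12834 + 4020) = -105 - 1*16854 = -105 - 16854 = -16959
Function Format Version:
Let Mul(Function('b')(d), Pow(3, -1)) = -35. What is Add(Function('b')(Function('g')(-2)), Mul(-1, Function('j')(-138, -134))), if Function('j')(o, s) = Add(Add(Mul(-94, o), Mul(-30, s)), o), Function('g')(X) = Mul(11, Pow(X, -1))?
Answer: -16959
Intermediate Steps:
Function('b')(d) = -105 (Function('b')(d) = Mul(3, -35) = -105)
Function('j')(o, s) = Add(Mul(-93, o), Mul(-30, s))
Add(Function('b')(Function('g')(-2)), Mul(-1, Function('j')(-138, -134))) = Add(-105, Mul(-1, Add(Mul(-93, -138), Mul(-30, -134)))) = Add(-105, Mul(-1, Add(12834, 4020))) = Add(-105, Mul(-1, 16854)) = Add(-105, -16854) = -16959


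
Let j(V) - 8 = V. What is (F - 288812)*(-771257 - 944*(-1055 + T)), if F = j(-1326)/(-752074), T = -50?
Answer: -29525408541078255/376037 ≈ -7.8517e+10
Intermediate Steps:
j(V) = 8 + V
F = 659/376037 (F = (8 - 1326)/(-752074) = -1318*(-1/752074) = 659/376037 ≈ 0.0017525)
(F - 288812)*(-771257 - 944*(-1055 + T)) = (659/376037 - 288812)*(-771257 - 944*(-1055 - 50)) = -108603997385*(-771257 - 944*(-1105))/376037 = -108603997385*(-771257 + 1043120)/376037 = -108603997385/376037*271863 = -29525408541078255/376037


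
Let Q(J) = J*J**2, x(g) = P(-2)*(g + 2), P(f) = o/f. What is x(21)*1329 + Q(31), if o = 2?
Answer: -776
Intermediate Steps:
P(f) = 2/f
x(g) = -2 - g (x(g) = (2/(-2))*(g + 2) = (2*(-1/2))*(2 + g) = -(2 + g) = -2 - g)
Q(J) = J**3
x(21)*1329 + Q(31) = (-2 - 1*21)*1329 + 31**3 = (-2 - 21)*1329 + 29791 = -23*1329 + 29791 = -30567 + 29791 = -776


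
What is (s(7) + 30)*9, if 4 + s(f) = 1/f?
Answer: 1647/7 ≈ 235.29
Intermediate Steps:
s(f) = -4 + 1/f
(s(7) + 30)*9 = ((-4 + 1/7) + 30)*9 = ((-4 + ⅐) + 30)*9 = (-27/7 + 30)*9 = (183/7)*9 = 1647/7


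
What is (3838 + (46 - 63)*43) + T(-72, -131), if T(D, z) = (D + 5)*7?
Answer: 2638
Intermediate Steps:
T(D, z) = 35 + 7*D (T(D, z) = (5 + D)*7 = 35 + 7*D)
(3838 + (46 - 63)*43) + T(-72, -131) = (3838 + (46 - 63)*43) + (35 + 7*(-72)) = (3838 - 17*43) + (35 - 504) = (3838 - 731) - 469 = 3107 - 469 = 2638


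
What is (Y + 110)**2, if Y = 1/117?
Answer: 165662641/13689 ≈ 12102.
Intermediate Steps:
Y = 1/117 ≈ 0.0085470
(Y + 110)**2 = (1/117 + 110)**2 = (12871/117)**2 = 165662641/13689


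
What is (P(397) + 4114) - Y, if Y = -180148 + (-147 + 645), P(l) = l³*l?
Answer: 24840780645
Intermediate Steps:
P(l) = l⁴
Y = -179650 (Y = -180148 + 498 = -179650)
(P(397) + 4114) - Y = (397⁴ + 4114) - 1*(-179650) = (24840596881 + 4114) + 179650 = 24840600995 + 179650 = 24840780645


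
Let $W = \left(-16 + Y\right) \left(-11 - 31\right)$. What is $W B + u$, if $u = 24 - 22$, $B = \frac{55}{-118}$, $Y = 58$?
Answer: $\frac{48628}{59} \approx 824.2$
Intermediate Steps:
$B = - \frac{55}{118}$ ($B = 55 \left(- \frac{1}{118}\right) = - \frac{55}{118} \approx -0.4661$)
$W = -1764$ ($W = \left(-16 + 58\right) \left(-11 - 31\right) = 42 \left(-42\right) = -1764$)
$u = 2$
$W B + u = \left(-1764\right) \left(- \frac{55}{118}\right) + 2 = \frac{48510}{59} + 2 = \frac{48628}{59}$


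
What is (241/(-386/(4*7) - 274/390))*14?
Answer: -9211020/39553 ≈ -232.88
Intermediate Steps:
(241/(-386/(4*7) - 274/390))*14 = (241/(-386/28 - 274*1/390))*14 = (241/(-386*1/28 - 137/195))*14 = (241/(-193/14 - 137/195))*14 = (241/(-39553/2730))*14 = (241*(-2730/39553))*14 = -657930/39553*14 = -9211020/39553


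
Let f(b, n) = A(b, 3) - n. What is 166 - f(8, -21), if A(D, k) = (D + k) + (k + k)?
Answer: 128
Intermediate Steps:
A(D, k) = D + 3*k (A(D, k) = (D + k) + 2*k = D + 3*k)
f(b, n) = 9 + b - n (f(b, n) = (b + 3*3) - n = (b + 9) - n = (9 + b) - n = 9 + b - n)
166 - f(8, -21) = 166 - (9 + 8 - 1*(-21)) = 166 - (9 + 8 + 21) = 166 - 1*38 = 166 - 38 = 128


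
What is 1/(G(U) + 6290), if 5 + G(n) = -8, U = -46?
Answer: 1/6277 ≈ 0.00015931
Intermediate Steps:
G(n) = -13 (G(n) = -5 - 8 = -13)
1/(G(U) + 6290) = 1/(-13 + 6290) = 1/6277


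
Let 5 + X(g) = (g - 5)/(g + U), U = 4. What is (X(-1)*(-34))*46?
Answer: 10948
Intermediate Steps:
X(g) = -5 + (-5 + g)/(4 + g) (X(g) = -5 + (g - 5)/(g + 4) = -5 + (-5 + g)/(4 + g))
(X(-1)*(-34))*46 = (((-25 - 4*(-1))/(4 - 1))*(-34))*46 = (((-25 + 4)/3)*(-34))*46 = (((⅓)*(-21))*(-34))*46 = -7*(-34)*46 = 238*46 = 10948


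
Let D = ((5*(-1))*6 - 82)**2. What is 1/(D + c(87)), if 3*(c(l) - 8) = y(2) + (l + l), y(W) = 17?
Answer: 3/37847 ≈ 7.9266e-5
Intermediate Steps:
D = 12544 (D = (-5*6 - 82)**2 = (-30 - 82)**2 = (-112)**2 = 12544)
c(l) = 41/3 + 2*l/3 (c(l) = 8 + (17 + (l + l))/3 = 8 + (17 + 2*l)/3 = 8 + (17/3 + 2*l/3) = 41/3 + 2*l/3)
1/(D + c(87)) = 1/(12544 + (41/3 + (2/3)*87)) = 1/(12544 + (41/3 + 58)) = 1/(12544 + 215/3) = 1/(37847/3) = 3/37847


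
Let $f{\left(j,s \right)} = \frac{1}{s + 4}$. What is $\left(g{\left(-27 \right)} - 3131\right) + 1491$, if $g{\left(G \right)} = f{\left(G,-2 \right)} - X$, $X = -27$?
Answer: $- \frac{3225}{2} \approx -1612.5$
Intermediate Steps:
$f{\left(j,s \right)} = \frac{1}{4 + s}$
$g{\left(G \right)} = \frac{55}{2}$ ($g{\left(G \right)} = \frac{1}{4 - 2} - -27 = \frac{1}{2} + 27 = \frac{55}{2}$)
$\left(g{\left(-27 \right)} - 3131\right) + 1491 = \left(\frac{55}{2} - 3131\right) + 1491 = - \frac{6207}{2} + 1491 = - \frac{3225}{2}$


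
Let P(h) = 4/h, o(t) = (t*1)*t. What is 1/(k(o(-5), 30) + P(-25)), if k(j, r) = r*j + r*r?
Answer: 25/41246 ≈ 0.00060612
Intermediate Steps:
o(t) = t**2 (o(t) = t*t = t**2)
k(j, r) = r**2 + j*r (k(j, r) = j*r + r**2 = r**2 + j*r)
1/(k(o(-5), 30) + P(-25)) = 1/(30*((-5)**2 + 30) + 4/(-25)) = 1/(30*(25 + 30) + 4*(-1/25)) = 1/(30*55 - 4/25) = 1/(1650 - 4/25) = 1/(41246/25) = 25/41246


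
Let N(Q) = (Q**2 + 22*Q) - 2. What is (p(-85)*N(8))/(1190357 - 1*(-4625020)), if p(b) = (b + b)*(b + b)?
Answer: 404600/342081 ≈ 1.1828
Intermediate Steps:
N(Q) = -2 + Q**2 + 22*Q
p(b) = 4*b**2 (p(b) = (2*b)*(2*b) = 4*b**2)
(p(-85)*N(8))/(1190357 - 1*(-4625020)) = ((4*(-85)**2)*(-2 + 8**2 + 22*8))/(1190357 - 1*(-4625020)) = ((4*7225)*(-2 + 64 + 176))/(1190357 + 4625020) = (28900*238)/5815377 = 6878200*(1/5815377) = 404600/342081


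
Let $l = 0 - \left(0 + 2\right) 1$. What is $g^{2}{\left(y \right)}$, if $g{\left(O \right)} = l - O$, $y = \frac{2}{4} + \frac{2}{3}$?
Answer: $\frac{361}{36} \approx 10.028$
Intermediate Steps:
$l = -2$ ($l = 0 - 2 \cdot 1 = 0 - 2 = -2$)
$y = \frac{7}{6}$ ($y = 2 \cdot \frac{1}{4} + 2 \cdot \frac{1}{3} = \frac{1}{2} + \frac{2}{3} = \frac{7}{6} \approx 1.1667$)
$g{\left(O \right)} = -2 - O$
$g^{2}{\left(y \right)} = \left(-2 - \frac{7}{6}\right)^{2} = \left(- \frac{19}{6}\right)^{2} = \frac{361}{36}$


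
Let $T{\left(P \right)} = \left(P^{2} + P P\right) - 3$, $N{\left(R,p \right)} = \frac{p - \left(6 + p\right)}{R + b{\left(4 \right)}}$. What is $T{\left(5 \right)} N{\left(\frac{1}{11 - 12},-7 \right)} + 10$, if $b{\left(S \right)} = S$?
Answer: $-84$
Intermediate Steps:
$N{\left(R,p \right)} = - \frac{6}{4 + R}$ ($N{\left(R,p \right)} = \frac{p - \left(6 + p\right)}{R + 4} = - \frac{6}{4 + R}$)
$T{\left(P \right)} = -3 + 2 P^{2}$ ($T{\left(P \right)} = \left(P^{2} + P^{2}\right) - 3 = 2 P^{2} - 3 = -3 + 2 P^{2}$)
$T{\left(5 \right)} N{\left(\frac{1}{11 - 12},-7 \right)} + 10 = \left(-3 + 2 \cdot 5^{2}\right) \left(- \frac{6}{4 + \frac{1}{11 - 12}}\right) + 10 = \left(-3 + 2 \cdot 25\right) \left(- \frac{6}{4 + \frac{1}{-1}}\right) + 10 = \left(-3 + 50\right) \left(- \frac{6}{4 - 1}\right) + 10 = 47 \left(- \frac{6}{3}\right) + 10 = 47 \left(\left(-6\right) \frac{1}{3}\right) + 10 = 47 \left(-2\right) + 10 = -94 + 10 = -84$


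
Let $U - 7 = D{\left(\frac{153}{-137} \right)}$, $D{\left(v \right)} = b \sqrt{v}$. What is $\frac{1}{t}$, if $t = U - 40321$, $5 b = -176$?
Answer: $- \frac{23012575}{927729738438} + \frac{220 i \sqrt{2329}}{463864869219} \approx -2.4805 \cdot 10^{-5} + 2.2888 \cdot 10^{-8} i$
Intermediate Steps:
$b = - \frac{176}{5}$ ($b = \frac{1}{5} \left(-176\right) = - \frac{176}{5} \approx -35.2$)
$D{\left(v \right)} = - \frac{176 \sqrt{v}}{5}$
$U = 7 - \frac{528 i \sqrt{2329}}{685}$ ($U = 7 - \frac{176 \sqrt{\frac{153}{-137}}}{5} = 7 - \frac{176 \sqrt{153 \left(- \frac{1}{137}\right)}}{5} = 7 - \frac{176 \sqrt{- \frac{153}{137}}}{5} = 7 - \frac{176 \frac{3 i \sqrt{2329}}{137}}{5} = 7 - \frac{528 i \sqrt{2329}}{685} \approx 7.0 - 37.199 i$)
$t = -40314 - \frac{528 i \sqrt{2329}}{685}$ ($t = \left(7 - \frac{528 i \sqrt{2329}}{685}\right) - 40321 = -40314 - \frac{528 i \sqrt{2329}}{685} \approx -40314.0 - 37.199 i$)
$\frac{1}{t} = \frac{1}{-40314 - \frac{528 i \sqrt{2329}}{685}}$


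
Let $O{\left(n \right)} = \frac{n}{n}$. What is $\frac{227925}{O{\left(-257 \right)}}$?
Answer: $227925$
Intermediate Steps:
$O{\left(n \right)} = 1$
$\frac{227925}{O{\left(-257 \right)}} = \frac{227925}{1} = 227925 \cdot 1 = 227925$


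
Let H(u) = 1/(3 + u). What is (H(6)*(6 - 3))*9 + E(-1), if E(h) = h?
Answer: 2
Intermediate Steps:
(H(6)*(6 - 3))*9 + E(-1) = ((6 - 3)/(3 + 6))*9 - 1 = (3/9)*9 - 1 = ((1/9)*3)*9 - 1 = (1/3)*9 - 1 = 3 - 1 = 2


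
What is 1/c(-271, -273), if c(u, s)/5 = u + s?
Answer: -1/2720 ≈ -0.00036765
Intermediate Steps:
c(u, s) = 5*s + 5*u (c(u, s) = 5*(u + s) = 5*(s + u) = 5*s + 5*u)
1/c(-271, -273) = 1/(5*(-273) + 5*(-271)) = 1/(-1365 - 1355) = 1/(-2720) = -1/2720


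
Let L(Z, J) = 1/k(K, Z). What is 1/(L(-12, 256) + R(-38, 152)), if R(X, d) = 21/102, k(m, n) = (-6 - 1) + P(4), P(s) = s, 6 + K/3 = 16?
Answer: -102/13 ≈ -7.8462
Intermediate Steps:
K = 30 (K = -18 + 3*16 = -18 + 48 = 30)
k(m, n) = -3 (k(m, n) = (-6 - 1) + 4 = -7 + 4 = -3)
L(Z, J) = -⅓ (L(Z, J) = 1/(-3) = -⅓)
R(X, d) = 7/34 (R(X, d) = 21*(1/102) = 7/34)
1/(L(-12, 256) + R(-38, 152)) = 1/(-⅓ + 7/34) = 1/(-13/102) = -102/13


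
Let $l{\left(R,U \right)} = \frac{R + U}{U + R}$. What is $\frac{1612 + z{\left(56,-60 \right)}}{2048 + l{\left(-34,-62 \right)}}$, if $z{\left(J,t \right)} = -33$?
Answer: $\frac{1579}{2049} \approx 0.77062$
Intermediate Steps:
$l{\left(R,U \right)} = 1$ ($l{\left(R,U \right)} = \frac{R + U}{R + U} = 1$)
$\frac{1612 + z{\left(56,-60 \right)}}{2048 + l{\left(-34,-62 \right)}} = \frac{1612 - 33}{2048 + 1} = \frac{1579}{2049}$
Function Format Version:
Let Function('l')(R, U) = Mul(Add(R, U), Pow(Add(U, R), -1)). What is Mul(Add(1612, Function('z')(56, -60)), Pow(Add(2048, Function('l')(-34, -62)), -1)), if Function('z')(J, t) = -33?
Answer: Rational(1579, 2049) ≈ 0.77062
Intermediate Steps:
Function('l')(R, U) = 1 (Function('l')(R, U) = Mul(Add(R, U), Pow(Add(R, U), -1)) = 1)
Mul(Add(1612, Function('z')(56, -60)), Pow(Add(2048, Function('l')(-34, -62)), -1)) = Mul(Add(1612, -33), Pow(Add(2048, 1), -1)) = Mul(1579, Pow(2049, -1)) = Mul(1579, Rational(1, 2049)) = Rational(1579, 2049)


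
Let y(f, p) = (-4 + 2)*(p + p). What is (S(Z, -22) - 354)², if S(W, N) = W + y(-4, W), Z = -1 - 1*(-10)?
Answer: 145161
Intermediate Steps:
Z = 9 (Z = -1 + 10 = 9)
y(f, p) = -4*p
S(W, N) = -3*W (S(W, N) = W - 4*W = -3*W)
(S(Z, -22) - 354)² = (-3*9 - 354)² = (-27 - 354)² = (-381)² = 145161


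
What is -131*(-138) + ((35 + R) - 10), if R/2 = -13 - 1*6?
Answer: 18065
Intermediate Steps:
R = -38 (R = 2*(-13 - 1*6) = 2*(-13 - 6) = 2*(-19) = -38)
-131*(-138) + ((35 + R) - 10) = -131*(-138) + ((35 - 38) - 10) = 18078 + (-3 - 10) = 18078 - 13 = 18065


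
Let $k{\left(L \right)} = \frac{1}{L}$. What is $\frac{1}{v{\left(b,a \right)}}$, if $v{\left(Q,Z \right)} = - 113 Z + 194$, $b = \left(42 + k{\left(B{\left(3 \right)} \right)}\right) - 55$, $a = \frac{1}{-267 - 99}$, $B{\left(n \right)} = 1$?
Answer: $\frac{366}{71117} \approx 0.0051465$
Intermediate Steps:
$a = - \frac{1}{366}$ ($a = \frac{1}{-366} = - \frac{1}{366} \approx -0.0027322$)
$b = -12$ ($b = \left(42 + 1^{-1}\right) - 55 = \left(42 + 1\right) - 55 = 43 - 55 = -12$)
$v{\left(Q,Z \right)} = 194 - 113 Z$
$\frac{1}{v{\left(b,a \right)}} = \frac{1}{194 - - \frac{113}{366}} = \frac{1}{194 + \frac{113}{366}} = \frac{1}{\frac{71117}{366}} = \frac{366}{71117}$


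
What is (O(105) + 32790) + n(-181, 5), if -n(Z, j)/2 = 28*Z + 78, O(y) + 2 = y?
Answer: 42873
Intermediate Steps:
O(y) = -2 + y
n(Z, j) = -156 - 56*Z (n(Z, j) = -2*(28*Z + 78) = -2*(78 + 28*Z) = -156 - 56*Z)
(O(105) + 32790) + n(-181, 5) = ((-2 + 105) + 32790) + (-156 - 56*(-181)) = (103 + 32790) + (-156 + 10136) = 32893 + 9980 = 42873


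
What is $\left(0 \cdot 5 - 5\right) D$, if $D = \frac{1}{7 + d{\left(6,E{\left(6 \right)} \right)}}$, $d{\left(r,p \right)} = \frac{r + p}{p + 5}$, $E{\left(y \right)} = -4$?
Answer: $- \frac{5}{9} \approx -0.55556$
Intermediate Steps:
$d{\left(r,p \right)} = \frac{p + r}{5 + p}$
$D = \frac{1}{9}$ ($D = \frac{1}{7 + \frac{-4 + 6}{5 - 4}} = \frac{1}{7 + 1^{-1} \cdot 2} = \frac{1}{7 + 1 \cdot 2} = \frac{1}{7 + 2} = \frac{1}{9} \approx 0.11111$)
$\left(0 \cdot 5 - 5\right) D = \left(0 \cdot 5 - 5\right) \frac{1}{9} = \left(0 - 5\right) \frac{1}{9} = \left(-5\right) \frac{1}{9} = - \frac{5}{9}$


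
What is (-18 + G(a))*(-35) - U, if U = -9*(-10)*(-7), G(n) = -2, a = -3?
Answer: 1330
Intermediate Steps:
U = -630 (U = 90*(-7) = -630)
(-18 + G(a))*(-35) - U = (-18 - 2)*(-35) - 1*(-630) = -20*(-35) + 630 = 700 + 630 = 1330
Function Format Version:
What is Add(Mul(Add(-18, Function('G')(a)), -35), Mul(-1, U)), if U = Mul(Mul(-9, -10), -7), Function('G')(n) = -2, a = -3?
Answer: 1330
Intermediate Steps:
U = -630 (U = Mul(90, -7) = -630)
Add(Mul(Add(-18, Function('G')(a)), -35), Mul(-1, U)) = Add(Mul(Add(-18, -2), -35), Mul(-1, -630)) = Add(Mul(-20, -35), 630) = Add(700, 630) = 1330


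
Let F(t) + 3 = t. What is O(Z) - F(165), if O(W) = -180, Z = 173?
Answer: -342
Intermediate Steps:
F(t) = -3 + t
O(Z) - F(165) = -180 - (-3 + 165) = -180 - 1*162 = -180 - 162 = -342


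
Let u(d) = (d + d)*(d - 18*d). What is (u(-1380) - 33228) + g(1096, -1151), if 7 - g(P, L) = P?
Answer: -64783917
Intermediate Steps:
u(d) = -34*d² (u(d) = (2*d)*(-17*d) = -34*d²)
g(P, L) = 7 - P
(u(-1380) - 33228) + g(1096, -1151) = (-34*(-1380)² - 33228) + (7 - 1*1096) = (-34*1904400 - 33228) + (7 - 1096) = (-64749600 - 33228) - 1089 = -64782828 - 1089 = -64783917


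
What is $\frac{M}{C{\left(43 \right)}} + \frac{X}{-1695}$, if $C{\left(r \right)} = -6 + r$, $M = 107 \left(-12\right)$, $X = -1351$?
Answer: $- \frac{2126393}{62715} \approx -33.906$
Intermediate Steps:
$M = -1284$
$\frac{M}{C{\left(43 \right)}} + \frac{X}{-1695} = - \frac{1284}{-6 + 43} - \frac{1351}{-1695} = - \frac{1284}{37} - - \frac{1351}{1695} = \left(-1284\right) \frac{1}{37} + \frac{1351}{1695} = - \frac{1284}{37} + \frac{1351}{1695} = - \frac{2126393}{62715}$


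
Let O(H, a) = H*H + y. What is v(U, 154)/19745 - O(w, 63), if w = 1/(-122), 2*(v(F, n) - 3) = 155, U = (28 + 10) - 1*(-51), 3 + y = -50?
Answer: 15577061157/293884580 ≈ 53.004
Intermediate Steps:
y = -53 (y = -3 - 50 = -53)
U = 89 (U = 38 + 51 = 89)
v(F, n) = 161/2 (v(F, n) = 3 + (1/2)*155 = 3 + 155/2 = 161/2)
w = -1/122 ≈ -0.0081967
O(H, a) = -53 + H**2 (O(H, a) = H*H - 53 = H**2 - 53 = -53 + H**2)
v(U, 154)/19745 - O(w, 63) = (161/2)/19745 - (-53 + (-1/122)**2) = (161/2)*(1/19745) - (-53 + 1/14884) = 161/39490 - 1*(-788851/14884) = 161/39490 + 788851/14884 = 15577061157/293884580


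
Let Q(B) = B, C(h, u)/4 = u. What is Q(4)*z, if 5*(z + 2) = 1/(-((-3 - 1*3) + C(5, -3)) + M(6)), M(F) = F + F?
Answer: -598/75 ≈ -7.9733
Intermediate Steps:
C(h, u) = 4*u
M(F) = 2*F
z = -299/150 (z = -2 + 1/(5*(-((-3 - 1*3) + 4*(-3)) + 2*6)) = -2 + 1/(5*(-((-3 - 3) - 12) + 12)) = -2 + 1/(5*(-(-6 - 12) + 12)) = -2 + 1/(5*(-1*(-18) + 12)) = -2 + 1/(5*(18 + 12)) = -2 + (⅕)/30 = -2 + (⅕)*(1/30) = -2 + 1/150 = -299/150 ≈ -1.9933)
Q(4)*z = 4*(-299/150) = -598/75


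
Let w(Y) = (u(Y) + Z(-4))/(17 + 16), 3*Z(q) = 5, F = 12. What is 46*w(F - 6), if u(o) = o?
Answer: 1058/99 ≈ 10.687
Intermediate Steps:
Z(q) = 5/3 (Z(q) = (⅓)*5 = 5/3)
w(Y) = 5/99 + Y/33 (w(Y) = (Y + 5/3)/(17 + 16) = (5/3 + Y)/33 = (5/3 + Y)*(1/33) = 5/99 + Y/33)
46*w(F - 6) = 46*(5/99 + (12 - 6)/33) = 46*(5/99 + (1/33)*6) = 46*(5/99 + 2/11) = 46*(23/99) = 1058/99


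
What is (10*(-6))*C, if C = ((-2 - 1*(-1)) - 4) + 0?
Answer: 300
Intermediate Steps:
C = -5 (C = ((-2 + 1) - 4) + 0 = (-1 - 4) + 0 = -5 + 0 = -5)
(10*(-6))*C = (10*(-6))*(-5) = -60*(-5) = 300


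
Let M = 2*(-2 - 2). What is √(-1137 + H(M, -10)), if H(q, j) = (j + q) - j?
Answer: I*√1145 ≈ 33.838*I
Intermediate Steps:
M = -8 (M = 2*(-4) = -8)
H(q, j) = q
√(-1137 + H(M, -10)) = √(-1137 - 8) = √(-1145) = I*√1145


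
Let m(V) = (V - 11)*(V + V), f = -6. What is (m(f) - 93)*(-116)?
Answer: -12876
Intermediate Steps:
m(V) = 2*V*(-11 + V) (m(V) = (-11 + V)*(2*V) = 2*V*(-11 + V))
(m(f) - 93)*(-116) = (2*(-6)*(-11 - 6) - 93)*(-116) = (2*(-6)*(-17) - 93)*(-116) = (204 - 93)*(-116) = 111*(-116) = -12876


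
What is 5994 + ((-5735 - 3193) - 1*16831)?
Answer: -19765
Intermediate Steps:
5994 + ((-5735 - 3193) - 1*16831) = 5994 + (-8928 - 16831) = 5994 - 25759 = -19765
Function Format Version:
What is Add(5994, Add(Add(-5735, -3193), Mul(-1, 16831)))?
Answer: -19765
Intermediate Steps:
Add(5994, Add(Add(-5735, -3193), Mul(-1, 16831))) = Add(5994, Add(-8928, -16831)) = Add(5994, -25759) = -19765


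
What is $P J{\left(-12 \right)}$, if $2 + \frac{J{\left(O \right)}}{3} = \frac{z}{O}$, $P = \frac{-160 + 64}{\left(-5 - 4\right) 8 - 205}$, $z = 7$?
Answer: $- \frac{744}{277} \approx -2.6859$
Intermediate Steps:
$P = \frac{96}{277}$ ($P = - \frac{96}{\left(-9\right) 8 - 205} = - \frac{96}{-72 - 205} = - \frac{96}{-277} = \left(-96\right) \left(- \frac{1}{277}\right) = \frac{96}{277} \approx 0.34657$)
$J{\left(O \right)} = -6 + \frac{21}{O}$ ($J{\left(O \right)} = -6 + 3 \frac{7}{O} = -6 + \frac{21}{O}$)
$P J{\left(-12 \right)} = \frac{96 \left(-6 + \frac{21}{-12}\right)}{277} = \frac{96 \left(-6 + 21 \left(- \frac{1}{12}\right)\right)}{277} = \frac{96 \left(-6 - \frac{7}{4}\right)}{277} = \frac{96}{277} \left(- \frac{31}{4}\right) = - \frac{744}{277}$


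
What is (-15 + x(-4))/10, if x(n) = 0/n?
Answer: -3/2 ≈ -1.5000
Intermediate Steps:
x(n) = 0
(-15 + x(-4))/10 = (-15 + 0)/10 = -15*⅒ = -3/2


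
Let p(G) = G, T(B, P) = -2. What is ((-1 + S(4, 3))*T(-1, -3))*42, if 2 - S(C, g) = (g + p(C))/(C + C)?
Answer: -21/2 ≈ -10.500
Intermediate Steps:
S(C, g) = 2 - (C + g)/(2*C) (S(C, g) = 2 - (g + C)/(C + C) = 2 - (C + g)/(2*C))
((-1 + S(4, 3))*T(-1, -3))*42 = ((-1 + (½)*(-1*3 + 3*4)/4)*(-2))*42 = ((-1 + (½)*(¼)*(-3 + 12))*(-2))*42 = ((-1 + (½)*(¼)*9)*(-2))*42 = ((-1 + 9/8)*(-2))*42 = ((⅛)*(-2))*42 = -¼*42 = -21/2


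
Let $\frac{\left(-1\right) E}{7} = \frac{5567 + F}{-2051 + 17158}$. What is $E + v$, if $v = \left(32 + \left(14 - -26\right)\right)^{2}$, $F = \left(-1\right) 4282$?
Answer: $\frac{78305693}{15107} \approx 5183.4$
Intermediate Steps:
$F = -4282$
$v = 5184$ ($v = \left(32 + \left(14 + 26\right)\right)^{2} = \left(32 + 40\right)^{2} = 72^{2} = 5184$)
$E = - \frac{8995}{15107}$ ($E = - 7 \frac{5567 - 4282}{-2051 + 17158} = - 7 \cdot \frac{1285}{15107} = - 7 \cdot 1285 \cdot \frac{1}{15107} = \left(-7\right) \frac{1285}{15107} = - \frac{8995}{15107} \approx -0.59542$)
$E + v = - \frac{8995}{15107} + 5184 = \frac{78305693}{15107}$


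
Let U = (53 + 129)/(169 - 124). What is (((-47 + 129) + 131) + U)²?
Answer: 95394289/2025 ≈ 47108.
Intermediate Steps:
U = 182/45 ≈ 4.0444
(((-47 + 129) + 131) + U)² = (((-47 + 129) + 131) + 182/45)² = ((82 + 131) + 182/45)² = (213 + 182/45)² = (9767/45)² = 95394289/2025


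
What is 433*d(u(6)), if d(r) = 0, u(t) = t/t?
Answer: 0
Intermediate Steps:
u(t) = 1
433*d(u(6)) = 433*0 = 0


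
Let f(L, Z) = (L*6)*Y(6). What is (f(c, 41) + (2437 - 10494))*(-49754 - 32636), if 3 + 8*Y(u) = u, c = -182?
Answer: 697554935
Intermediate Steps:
Y(u) = -3/8 + u/8
f(L, Z) = 9*L/4 (f(L, Z) = (L*6)*(-3/8 + (⅛)*6) = (6*L)*(-3/8 + ¾) = (6*L)*(3/8) = 9*L/4)
(f(c, 41) + (2437 - 10494))*(-49754 - 32636) = ((9/4)*(-182) + (2437 - 10494))*(-49754 - 32636) = (-819/2 - 8057)*(-82390) = -16933/2*(-82390) = 697554935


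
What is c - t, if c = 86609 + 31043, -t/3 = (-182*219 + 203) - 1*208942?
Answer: -628139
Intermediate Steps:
t = 745791 (t = -3*((-182*219 + 203) - 1*208942) = -3*((-39858 + 203) - 208942) = -3*(-39655 - 208942) = -3*(-248597) = 745791)
c = 117652
c - t = 117652 - 1*745791 = 117652 - 745791 = -628139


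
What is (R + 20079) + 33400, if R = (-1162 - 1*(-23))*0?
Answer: 53479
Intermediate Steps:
R = 0 (R = (-1162 + 23)*0 = -1139*0 = 0)
(R + 20079) + 33400 = (0 + 20079) + 33400 = 20079 + 33400 = 53479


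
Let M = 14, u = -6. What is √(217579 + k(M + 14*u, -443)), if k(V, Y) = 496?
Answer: 5*√8723 ≈ 466.98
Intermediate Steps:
√(217579 + k(M + 14*u, -443)) = √(217579 + 496) = √218075 = 5*√8723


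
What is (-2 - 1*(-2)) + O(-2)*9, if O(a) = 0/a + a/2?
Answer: -9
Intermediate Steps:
O(a) = a/2 (O(a) = 0 + a*(½) = 0 + a/2 = a/2)
(-2 - 1*(-2)) + O(-2)*9 = (-2 - 1*(-2)) + ((½)*(-2))*9 = (-2 + 2) - 1*9 = 0 - 9 = -9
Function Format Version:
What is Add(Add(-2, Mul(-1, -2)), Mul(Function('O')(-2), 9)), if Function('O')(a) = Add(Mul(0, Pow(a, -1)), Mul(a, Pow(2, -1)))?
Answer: -9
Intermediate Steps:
Function('O')(a) = Mul(Rational(1, 2), a) (Function('O')(a) = Add(0, Mul(a, Rational(1, 2))) = Add(0, Mul(Rational(1, 2), a)) = Mul(Rational(1, 2), a))
Add(Add(-2, Mul(-1, -2)), Mul(Function('O')(-2), 9)) = Add(Add(-2, Mul(-1, -2)), Mul(Mul(Rational(1, 2), -2), 9)) = Add(Add(-2, 2), Mul(-1, 9)) = Add(0, -9) = -9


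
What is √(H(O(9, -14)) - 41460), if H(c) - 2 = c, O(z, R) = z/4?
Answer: I*√165823/2 ≈ 203.61*I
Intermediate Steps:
O(z, R) = z/4 (O(z, R) = z*(¼) = z/4)
H(c) = 2 + c
√(H(O(9, -14)) - 41460) = √((2 + (¼)*9) - 41460) = √((2 + 9/4) - 41460) = √(17/4 - 41460) = √(-165823/4) = I*√165823/2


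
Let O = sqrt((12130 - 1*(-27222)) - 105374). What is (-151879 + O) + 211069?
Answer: 59190 + I*sqrt(66022) ≈ 59190.0 + 256.95*I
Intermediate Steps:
O = I*sqrt(66022) (O = sqrt((12130 + 27222) - 105374) = sqrt(39352 - 105374) = sqrt(-66022) = I*sqrt(66022) ≈ 256.95*I)
(-151879 + O) + 211069 = (-151879 + I*sqrt(66022)) + 211069 = 59190 + I*sqrt(66022)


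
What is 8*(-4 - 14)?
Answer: -144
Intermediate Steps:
8*(-4 - 14) = 8*(-18) = -144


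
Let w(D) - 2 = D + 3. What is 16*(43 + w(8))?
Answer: 896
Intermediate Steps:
w(D) = 5 + D (w(D) = 2 + (D + 3) = 2 + (3 + D) = 5 + D)
16*(43 + w(8)) = 16*(43 + (5 + 8)) = 16*(43 + 13) = 16*56 = 896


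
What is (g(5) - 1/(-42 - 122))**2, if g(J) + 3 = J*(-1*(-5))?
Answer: 13024881/26896 ≈ 484.27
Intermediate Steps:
g(J) = -3 + 5*J (g(J) = -3 + J*(-1*(-5)) = -3 + J*5 = -3 + 5*J)
(g(5) - 1/(-42 - 122))**2 = ((-3 + 5*5) - 1/(-42 - 122))**2 = ((-3 + 25) - 1/(-164))**2 = (22 - 1*(-1/164))**2 = (22 + 1/164)**2 = (3609/164)**2 = 13024881/26896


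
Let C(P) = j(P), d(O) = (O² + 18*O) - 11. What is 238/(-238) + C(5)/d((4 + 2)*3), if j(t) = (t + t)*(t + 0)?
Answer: -587/637 ≈ -0.92151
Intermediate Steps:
j(t) = 2*t² (j(t) = (2*t)*t = 2*t²)
d(O) = -11 + O² + 18*O
C(P) = 2*P²
238/(-238) + C(5)/d((4 + 2)*3) = 238/(-238) + (2*5²)/(-11 + ((4 + 2)*3)² + 18*((4 + 2)*3)) = 238*(-1/238) + (2*25)/(-11 + (6*3)² + 18*(6*3)) = -1 + 50/(-11 + 18² + 18*18) = -1 + 50/(-11 + 324 + 324) = -1 + 50/637 = -587/637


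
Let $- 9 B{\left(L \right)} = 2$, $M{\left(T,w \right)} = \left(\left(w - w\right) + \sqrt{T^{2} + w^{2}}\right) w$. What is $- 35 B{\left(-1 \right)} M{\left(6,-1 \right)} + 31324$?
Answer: $31324 - \frac{70 \sqrt{37}}{9} \approx 31277.0$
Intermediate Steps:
$M{\left(T,w \right)} = w \sqrt{T^{2} + w^{2}}$ ($M{\left(T,w \right)} = \left(0 + \sqrt{T^{2} + w^{2}}\right) w = \sqrt{T^{2} + w^{2}} w = w \sqrt{T^{2} + w^{2}}$)
$B{\left(L \right)} = - \frac{2}{9}$ ($B{\left(L \right)} = \left(- \frac{1}{9}\right) 2 = - \frac{2}{9}$)
$- 35 B{\left(-1 \right)} M{\left(6,-1 \right)} + 31324 = \left(-35\right) \left(- \frac{2}{9}\right) \left(- \sqrt{6^{2} + \left(-1\right)^{2}}\right) + 31324 = \frac{70 \left(- \sqrt{36 + 1}\right)}{9} + 31324 = \frac{70 \left(- \sqrt{37}\right)}{9} + 31324 = - \frac{70 \sqrt{37}}{9} + 31324 = 31324 - \frac{70 \sqrt{37}}{9}$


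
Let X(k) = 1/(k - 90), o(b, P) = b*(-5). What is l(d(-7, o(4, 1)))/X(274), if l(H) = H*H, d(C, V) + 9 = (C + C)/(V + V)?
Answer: 688367/50 ≈ 13767.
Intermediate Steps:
o(b, P) = -5*b
d(C, V) = -9 + C/V (d(C, V) = -9 + (C + C)/(V + V) = -9 + (2*C)/((2*V)) = -9 + (2*C)*(1/(2*V)) = -9 + C/V)
X(k) = 1/(-90 + k)
l(H) = H²
l(d(-7, o(4, 1)))/X(274) = (-9 - 7/((-5*4)))²/(1/(-90 + 274)) = (-9 - 7/(-20))²/(1/184) = (-9 - 7*(-1/20))²/(1/184) = (-9 + 7/20)²*184 = (-173/20)²*184 = (29929/400)*184 = 688367/50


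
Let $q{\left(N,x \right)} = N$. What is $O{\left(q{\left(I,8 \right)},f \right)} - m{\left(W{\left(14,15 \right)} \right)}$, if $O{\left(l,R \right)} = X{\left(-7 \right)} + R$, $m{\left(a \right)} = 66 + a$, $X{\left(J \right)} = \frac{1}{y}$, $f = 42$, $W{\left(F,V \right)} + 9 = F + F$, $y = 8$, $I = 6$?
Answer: $- \frac{343}{8} \approx -42.875$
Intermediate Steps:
$W{\left(F,V \right)} = -9 + 2 F$ ($W{\left(F,V \right)} = -9 + \left(F + F\right) = -9 + 2 F$)
$X{\left(J \right)} = \frac{1}{8}$
$O{\left(l,R \right)} = \frac{1}{8} + R$
$O{\left(q{\left(I,8 \right)},f \right)} - m{\left(W{\left(14,15 \right)} \right)} = \left(\frac{1}{8} + 42\right) - \left(66 + \left(-9 + 2 \cdot 14\right)\right) = \frac{337}{8} - \left(66 + \left(-9 + 28\right)\right) = \frac{337}{8} - \left(66 + 19\right) = \frac{337}{8} - 85 = - \frac{343}{8}$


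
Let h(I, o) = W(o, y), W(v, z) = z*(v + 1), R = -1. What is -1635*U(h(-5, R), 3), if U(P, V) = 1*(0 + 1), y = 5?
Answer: -1635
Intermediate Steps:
W(v, z) = z*(1 + v)
h(I, o) = 5 + 5*o (h(I, o) = 5*(1 + o) = 5 + 5*o)
U(P, V) = 1 (U(P, V) = 1*1 = 1)
-1635*U(h(-5, R), 3) = -1635*1 = -1635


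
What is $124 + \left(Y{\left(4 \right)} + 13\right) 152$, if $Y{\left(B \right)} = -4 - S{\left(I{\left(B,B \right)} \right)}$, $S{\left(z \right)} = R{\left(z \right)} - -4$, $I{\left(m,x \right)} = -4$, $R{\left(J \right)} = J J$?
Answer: $-1548$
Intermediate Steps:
$R{\left(J \right)} = J^{2}$
$S{\left(z \right)} = 4 + z^{2}$ ($S{\left(z \right)} = z^{2} - -4 = z^{2} + 4 = 4 + z^{2}$)
$Y{\left(B \right)} = -24$ ($Y{\left(B \right)} = -4 - \left(4 + \left(-4\right)^{2}\right) = -4 - \left(4 + 16\right) = -4 - 20 = -24$)
$124 + \left(Y{\left(4 \right)} + 13\right) 152 = 124 + \left(-24 + 13\right) 152 = 124 - 1672 = -1548$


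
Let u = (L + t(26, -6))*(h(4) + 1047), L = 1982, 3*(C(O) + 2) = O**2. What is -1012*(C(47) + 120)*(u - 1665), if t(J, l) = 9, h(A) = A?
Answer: -5423222170256/3 ≈ -1.8077e+12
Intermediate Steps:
C(O) = -2 + O**2/3
u = 2092541 (u = (1982 + 9)*(4 + 1047) = 1991*1051 = 2092541)
-1012*(C(47) + 120)*(u - 1665) = -1012*((-2 + (1/3)*47**2) + 120)*(2092541 - 1665) = -1012*((-2 + (1/3)*2209) + 120)*2090876 = -1012*((-2 + 2209/3) + 120)*2090876 = -1012*(2203/3 + 120)*2090876 = -2593756*2090876/3 = -1012*5358915188/3 = -5423222170256/3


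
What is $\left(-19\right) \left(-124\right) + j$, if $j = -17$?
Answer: $2339$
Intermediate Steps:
$\left(-19\right) \left(-124\right) + j = \left(-19\right) \left(-124\right) - 17 = 2356 - 17 = 2339$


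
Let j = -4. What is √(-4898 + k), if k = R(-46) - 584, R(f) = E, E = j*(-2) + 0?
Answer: I*√5474 ≈ 73.986*I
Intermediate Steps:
E = 8 (E = -4*(-2) + 0 = 8 + 0 = 8)
R(f) = 8
k = -576 (k = 8 - 584 = -576)
√(-4898 + k) = √(-4898 - 576) = √(-5474) = I*√5474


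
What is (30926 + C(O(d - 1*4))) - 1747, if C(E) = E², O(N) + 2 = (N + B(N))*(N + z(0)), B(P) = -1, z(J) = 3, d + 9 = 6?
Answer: 30079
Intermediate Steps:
d = -3 (d = -9 + 6 = -3)
O(N) = -2 + (-1 + N)*(3 + N) (O(N) = -2 + (N - 1)*(N + 3) = -2 + (-1 + N)*(3 + N))
(30926 + C(O(d - 1*4))) - 1747 = (30926 + (-5 + (-3 - 1*4)² + 2*(-3 - 1*4))²) - 1747 = (30926 + (-5 + (-3 - 4)² + 2*(-3 - 4))²) - 1747 = (30926 + (-5 + (-7)² + 2*(-7))²) - 1747 = (30926 + (-5 + 49 - 14)²) - 1747 = (30926 + 30²) - 1747 = (30926 + 900) - 1747 = 31826 - 1747 = 30079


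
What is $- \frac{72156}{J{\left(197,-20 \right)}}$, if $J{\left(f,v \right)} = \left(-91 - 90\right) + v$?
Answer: $\frac{24052}{67} \approx 358.98$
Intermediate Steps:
$J{\left(f,v \right)} = -181 + v$
$- \frac{72156}{J{\left(197,-20 \right)}} = - \frac{72156}{-181 - 20} = - \frac{72156}{-201} = \left(-72156\right) \left(- \frac{1}{201}\right) = \frac{24052}{67}$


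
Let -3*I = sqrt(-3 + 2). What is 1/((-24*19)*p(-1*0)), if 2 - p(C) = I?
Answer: -3/2812 + I/5624 ≈ -0.0010669 + 0.00017781*I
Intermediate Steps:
I = -I/3 (I = -sqrt(-3 + 2)/3 = -I/3 ≈ -0.33333*I)
p(C) = 2 + I/3 (p(C) = 2 - (-1)*I/3 = 2 + I/3)
1/((-24*19)*p(-1*0)) = 1/((-24*19)*(2 + I/3)) = 1/(-456*(2 + I/3)) = 1/(-912 - 152*I) = (-912 + 152*I)/854848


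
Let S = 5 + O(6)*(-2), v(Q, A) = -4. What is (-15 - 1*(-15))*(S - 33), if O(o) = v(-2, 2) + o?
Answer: 0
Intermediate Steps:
O(o) = -4 + o
S = 1 (S = 5 + (-4 + 6)*(-2) = 5 + 2*(-2) = 5 - 4 = 1)
(-15 - 1*(-15))*(S - 33) = (-15 - 1*(-15))*(1 - 33) = (-15 + 15)*(-32) = 0*(-32) = 0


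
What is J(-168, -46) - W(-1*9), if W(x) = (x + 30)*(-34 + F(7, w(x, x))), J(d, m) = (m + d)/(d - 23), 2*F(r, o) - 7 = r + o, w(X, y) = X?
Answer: 253121/382 ≈ 662.62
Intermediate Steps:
F(r, o) = 7/2 + o/2 + r/2 (F(r, o) = 7/2 + (r + o)/2 = 7/2 + (o + r)/2 = 7/2 + (o/2 + r/2) = 7/2 + o/2 + r/2)
J(d, m) = (d + m)/(-23 + d)
W(x) = (-27 + x/2)*(30 + x) (W(x) = (x + 30)*(-34 + (7/2 + x/2 + (½)*7)) = (30 + x)*(-34 + (7/2 + x/2 + 7/2)) = (30 + x)*(-34 + (7 + x/2)) = (30 + x)*(-27 + x/2) = (-27 + x/2)*(30 + x))
J(-168, -46) - W(-1*9) = (-168 - 46)/(-23 - 168) - (-810 + (-1*9)²/2 - (-12)*9) = -214/(-191) - (-810 + (½)*(-9)² - 12*(-9)) = -1/191*(-214) - (-810 + (½)*81 + 108) = 214/191 - (-810 + 81/2 + 108) = 214/191 - 1*(-1323/2) = 214/191 + 1323/2 = 253121/382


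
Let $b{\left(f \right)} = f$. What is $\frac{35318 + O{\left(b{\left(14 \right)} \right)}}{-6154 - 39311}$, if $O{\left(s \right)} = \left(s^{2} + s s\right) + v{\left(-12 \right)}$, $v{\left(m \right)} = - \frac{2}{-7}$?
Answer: $- \frac{83324}{106085} \approx -0.78545$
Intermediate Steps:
$v{\left(m \right)} = \frac{2}{7}$ ($v{\left(m \right)} = \left(-2\right) \left(- \frac{1}{7}\right) = \frac{2}{7}$)
$O{\left(s \right)} = \frac{2}{7} + 2 s^{2}$ ($O{\left(s \right)} = \left(s^{2} + s s\right) + \frac{2}{7} = \left(s^{2} + s^{2}\right) + \frac{2}{7} = 2 s^{2} + \frac{2}{7} = \frac{2}{7} + 2 s^{2}$)
$\frac{35318 + O{\left(b{\left(14 \right)} \right)}}{-6154 - 39311} = \frac{35318 + \left(\frac{2}{7} + 2 \cdot 14^{2}\right)}{-6154 - 39311} = \frac{35318 + \left(\frac{2}{7} + 2 \cdot 196\right)}{-45465} = \left(35318 + \left(\frac{2}{7} + 392\right)\right) \left(- \frac{1}{45465}\right) = \left(35318 + \frac{2746}{7}\right) \left(- \frac{1}{45465}\right) = \frac{249972}{7} \left(- \frac{1}{45465}\right) = - \frac{83324}{106085}$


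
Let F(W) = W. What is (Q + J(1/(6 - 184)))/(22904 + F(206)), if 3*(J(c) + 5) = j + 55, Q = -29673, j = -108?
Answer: -89087/69330 ≈ -1.2850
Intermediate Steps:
J(c) = -68/3 (J(c) = -5 + (-108 + 55)/3 = -5 + (⅓)*(-53) = -5 - 53/3 = -68/3)
(Q + J(1/(6 - 184)))/(22904 + F(206)) = (-29673 - 68/3)/(22904 + 206) = -89087/3/23110 = -89087/3*1/23110 = -89087/69330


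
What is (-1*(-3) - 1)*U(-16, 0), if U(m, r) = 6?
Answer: 12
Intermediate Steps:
(-1*(-3) - 1)*U(-16, 0) = (-1*(-3) - 1)*6 = (3 - 1)*6 = 2*6 = 12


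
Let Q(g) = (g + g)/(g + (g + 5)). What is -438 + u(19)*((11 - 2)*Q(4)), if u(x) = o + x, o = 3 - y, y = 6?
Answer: -4542/13 ≈ -349.38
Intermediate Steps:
o = -3 (o = 3 - 1*6 = 3 - 6 = -3)
Q(g) = 2*g/(5 + 2*g) (Q(g) = (2*g)/(g + (5 + g)) = (2*g)/(5 + 2*g) = 2*g/(5 + 2*g))
u(x) = -3 + x
-438 + u(19)*((11 - 2)*Q(4)) = -438 + (-3 + 19)*((11 - 2)*(2*4/(5 + 2*4))) = -438 + 16*(9*(2*4/(5 + 8))) = -438 + 16*(9*(2*4/13)) = -438 + 16*(9*(2*4*(1/13))) = -438 + 16*(9*(8/13)) = -438 + 16*(72/13) = -438 + 1152/13 = -4542/13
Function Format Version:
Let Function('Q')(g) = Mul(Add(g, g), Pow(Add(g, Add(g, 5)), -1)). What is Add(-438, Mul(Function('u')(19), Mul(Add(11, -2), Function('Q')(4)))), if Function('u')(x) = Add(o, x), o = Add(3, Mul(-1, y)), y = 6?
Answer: Rational(-4542, 13) ≈ -349.38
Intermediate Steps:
o = -3 (o = Add(3, Mul(-1, 6)) = Add(3, -6) = -3)
Function('Q')(g) = Mul(2, g, Pow(Add(5, Mul(2, g)), -1)) (Function('Q')(g) = Mul(Mul(2, g), Pow(Add(g, Add(5, g)), -1)) = Mul(Mul(2, g), Pow(Add(5, Mul(2, g)), -1)) = Mul(2, g, Pow(Add(5, Mul(2, g)), -1)))
Function('u')(x) = Add(-3, x)
Add(-438, Mul(Function('u')(19), Mul(Add(11, -2), Function('Q')(4)))) = Add(-438, Mul(Add(-3, 19), Mul(Add(11, -2), Mul(2, 4, Pow(Add(5, Mul(2, 4)), -1))))) = Add(-438, Mul(16, Mul(9, Mul(2, 4, Pow(Add(5, 8), -1))))) = Add(-438, Mul(16, Mul(9, Mul(2, 4, Pow(13, -1))))) = Add(-438, Mul(16, Mul(9, Mul(2, 4, Rational(1, 13))))) = Add(-438, Mul(16, Mul(9, Rational(8, 13)))) = Add(-438, Mul(16, Rational(72, 13))) = Add(-438, Rational(1152, 13)) = Rational(-4542, 13)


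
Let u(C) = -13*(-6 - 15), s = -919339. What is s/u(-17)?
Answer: -919339/273 ≈ -3367.5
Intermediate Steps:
u(C) = 273 (u(C) = -13*(-21) = 273)
s/u(-17) = -919339/273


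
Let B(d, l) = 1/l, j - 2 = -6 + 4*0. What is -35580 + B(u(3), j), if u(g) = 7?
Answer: -142321/4 ≈ -35580.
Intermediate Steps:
j = -4 (j = 2 + (-6 + 4*0) = 2 + (-6 + 0) = 2 - 6 = -4)
-35580 + B(u(3), j) = -35580 + 1/(-4) = -35580 - ¼ = -142321/4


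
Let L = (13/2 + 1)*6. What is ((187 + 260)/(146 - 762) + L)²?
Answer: 743816529/379456 ≈ 1960.2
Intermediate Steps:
L = 45 (L = (13*(½) + 1)*6 = (13/2 + 1)*6 = (15/2)*6 = 45)
((187 + 260)/(146 - 762) + L)² = ((187 + 260)/(146 - 762) + 45)² = (447/(-616) + 45)² = (447*(-1/616) + 45)² = (-447/616 + 45)² = (27273/616)² = 743816529/379456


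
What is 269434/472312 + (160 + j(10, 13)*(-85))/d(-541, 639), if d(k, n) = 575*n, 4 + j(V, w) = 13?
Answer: 9871103869/17353923660 ≈ 0.56881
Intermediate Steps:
j(V, w) = 9 (j(V, w) = -4 + 13 = 9)
269434/472312 + (160 + j(10, 13)*(-85))/d(-541, 639) = 269434/472312 + (160 + 9*(-85))/((575*639)) = 269434*(1/472312) + (160 - 765)/367425 = 134717/236156 - 605*1/367425 = 134717/236156 - 121/73485 = 9871103869/17353923660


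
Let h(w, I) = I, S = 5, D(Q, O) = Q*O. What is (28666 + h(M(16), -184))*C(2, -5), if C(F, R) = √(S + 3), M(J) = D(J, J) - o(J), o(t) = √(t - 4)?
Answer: 56964*√2 ≈ 80559.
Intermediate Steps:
D(Q, O) = O*Q
o(t) = √(-4 + t)
M(J) = J² - √(-4 + J) (M(J) = J*J - √(-4 + J) = J² - √(-4 + J))
C(F, R) = 2*√2 (C(F, R) = √(5 + 3) = √8 = 2*√2)
(28666 + h(M(16), -184))*C(2, -5) = (28666 - 184)*(2*√2) = 28482*(2*√2) = 56964*√2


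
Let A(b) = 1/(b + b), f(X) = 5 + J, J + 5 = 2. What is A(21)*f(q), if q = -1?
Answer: 1/21 ≈ 0.047619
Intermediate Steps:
J = -3 (J = -5 + 2 = -3)
f(X) = 2 (f(X) = 5 - 3 = 2)
A(b) = 1/(2*b)
A(21)*f(q) = ((½)/21)*2 = ((½)*(1/21))*2 = (1/42)*2 = 1/21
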